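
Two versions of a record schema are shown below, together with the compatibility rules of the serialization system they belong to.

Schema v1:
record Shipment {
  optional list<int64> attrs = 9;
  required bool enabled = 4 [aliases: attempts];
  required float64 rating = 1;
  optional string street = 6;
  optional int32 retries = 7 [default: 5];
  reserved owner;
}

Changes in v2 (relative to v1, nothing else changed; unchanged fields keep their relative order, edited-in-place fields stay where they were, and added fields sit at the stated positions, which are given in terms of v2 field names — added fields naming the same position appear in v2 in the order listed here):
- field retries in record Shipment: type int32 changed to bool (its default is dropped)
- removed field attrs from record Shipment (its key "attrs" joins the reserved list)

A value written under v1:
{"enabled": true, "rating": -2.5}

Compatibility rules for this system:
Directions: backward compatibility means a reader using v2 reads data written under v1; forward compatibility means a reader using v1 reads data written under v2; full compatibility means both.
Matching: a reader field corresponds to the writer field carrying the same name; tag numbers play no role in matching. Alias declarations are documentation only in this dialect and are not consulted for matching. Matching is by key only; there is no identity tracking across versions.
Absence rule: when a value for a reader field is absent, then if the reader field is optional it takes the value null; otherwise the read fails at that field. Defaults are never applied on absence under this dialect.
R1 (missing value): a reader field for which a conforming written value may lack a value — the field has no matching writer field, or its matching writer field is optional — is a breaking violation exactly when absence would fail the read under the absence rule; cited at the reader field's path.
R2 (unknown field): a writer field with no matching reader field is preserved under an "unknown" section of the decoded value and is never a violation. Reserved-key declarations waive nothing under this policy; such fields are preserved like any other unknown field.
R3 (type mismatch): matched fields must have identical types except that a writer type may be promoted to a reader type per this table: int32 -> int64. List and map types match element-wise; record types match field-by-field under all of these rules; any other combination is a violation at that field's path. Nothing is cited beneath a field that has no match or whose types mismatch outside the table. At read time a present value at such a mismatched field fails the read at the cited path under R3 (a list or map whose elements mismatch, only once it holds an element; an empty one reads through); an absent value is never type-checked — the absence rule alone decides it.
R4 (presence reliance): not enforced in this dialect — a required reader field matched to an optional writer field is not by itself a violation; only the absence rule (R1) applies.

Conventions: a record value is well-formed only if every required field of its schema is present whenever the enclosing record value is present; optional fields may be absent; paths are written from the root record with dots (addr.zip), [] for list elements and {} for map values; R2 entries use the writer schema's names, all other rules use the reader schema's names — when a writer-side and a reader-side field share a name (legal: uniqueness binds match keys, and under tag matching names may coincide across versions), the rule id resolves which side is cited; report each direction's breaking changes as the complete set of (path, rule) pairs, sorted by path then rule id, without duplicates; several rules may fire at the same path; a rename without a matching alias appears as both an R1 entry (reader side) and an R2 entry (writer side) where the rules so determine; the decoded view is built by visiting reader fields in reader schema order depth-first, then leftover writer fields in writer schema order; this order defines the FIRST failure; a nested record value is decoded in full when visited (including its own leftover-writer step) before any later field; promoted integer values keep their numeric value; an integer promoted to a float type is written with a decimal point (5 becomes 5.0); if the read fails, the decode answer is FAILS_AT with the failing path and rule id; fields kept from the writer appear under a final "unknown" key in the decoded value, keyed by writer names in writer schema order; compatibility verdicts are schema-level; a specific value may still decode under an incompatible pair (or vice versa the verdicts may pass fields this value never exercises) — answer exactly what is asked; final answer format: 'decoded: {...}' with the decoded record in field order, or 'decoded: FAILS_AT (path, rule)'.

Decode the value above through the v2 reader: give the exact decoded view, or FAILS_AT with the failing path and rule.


the writer's type comes first in each Shipment pair
migrating the Shipment value to v2:
  enabled := true
  rating := -2.5
  street := null (not supplied -> null)
  retries := null (not supplied -> null)
  => decoded: {"enabled": true, "rating": -2.5, "street": null, "retries": null}
ruling out the remaining Shipment differences:
  field retries in record Shipment: type int32 changed to bool (its default is dropped) -> affects the rule determinations only; this particular Shipment value decodes identically

decoded: {"enabled": true, "rating": -2.5, "street": null, "retries": null}


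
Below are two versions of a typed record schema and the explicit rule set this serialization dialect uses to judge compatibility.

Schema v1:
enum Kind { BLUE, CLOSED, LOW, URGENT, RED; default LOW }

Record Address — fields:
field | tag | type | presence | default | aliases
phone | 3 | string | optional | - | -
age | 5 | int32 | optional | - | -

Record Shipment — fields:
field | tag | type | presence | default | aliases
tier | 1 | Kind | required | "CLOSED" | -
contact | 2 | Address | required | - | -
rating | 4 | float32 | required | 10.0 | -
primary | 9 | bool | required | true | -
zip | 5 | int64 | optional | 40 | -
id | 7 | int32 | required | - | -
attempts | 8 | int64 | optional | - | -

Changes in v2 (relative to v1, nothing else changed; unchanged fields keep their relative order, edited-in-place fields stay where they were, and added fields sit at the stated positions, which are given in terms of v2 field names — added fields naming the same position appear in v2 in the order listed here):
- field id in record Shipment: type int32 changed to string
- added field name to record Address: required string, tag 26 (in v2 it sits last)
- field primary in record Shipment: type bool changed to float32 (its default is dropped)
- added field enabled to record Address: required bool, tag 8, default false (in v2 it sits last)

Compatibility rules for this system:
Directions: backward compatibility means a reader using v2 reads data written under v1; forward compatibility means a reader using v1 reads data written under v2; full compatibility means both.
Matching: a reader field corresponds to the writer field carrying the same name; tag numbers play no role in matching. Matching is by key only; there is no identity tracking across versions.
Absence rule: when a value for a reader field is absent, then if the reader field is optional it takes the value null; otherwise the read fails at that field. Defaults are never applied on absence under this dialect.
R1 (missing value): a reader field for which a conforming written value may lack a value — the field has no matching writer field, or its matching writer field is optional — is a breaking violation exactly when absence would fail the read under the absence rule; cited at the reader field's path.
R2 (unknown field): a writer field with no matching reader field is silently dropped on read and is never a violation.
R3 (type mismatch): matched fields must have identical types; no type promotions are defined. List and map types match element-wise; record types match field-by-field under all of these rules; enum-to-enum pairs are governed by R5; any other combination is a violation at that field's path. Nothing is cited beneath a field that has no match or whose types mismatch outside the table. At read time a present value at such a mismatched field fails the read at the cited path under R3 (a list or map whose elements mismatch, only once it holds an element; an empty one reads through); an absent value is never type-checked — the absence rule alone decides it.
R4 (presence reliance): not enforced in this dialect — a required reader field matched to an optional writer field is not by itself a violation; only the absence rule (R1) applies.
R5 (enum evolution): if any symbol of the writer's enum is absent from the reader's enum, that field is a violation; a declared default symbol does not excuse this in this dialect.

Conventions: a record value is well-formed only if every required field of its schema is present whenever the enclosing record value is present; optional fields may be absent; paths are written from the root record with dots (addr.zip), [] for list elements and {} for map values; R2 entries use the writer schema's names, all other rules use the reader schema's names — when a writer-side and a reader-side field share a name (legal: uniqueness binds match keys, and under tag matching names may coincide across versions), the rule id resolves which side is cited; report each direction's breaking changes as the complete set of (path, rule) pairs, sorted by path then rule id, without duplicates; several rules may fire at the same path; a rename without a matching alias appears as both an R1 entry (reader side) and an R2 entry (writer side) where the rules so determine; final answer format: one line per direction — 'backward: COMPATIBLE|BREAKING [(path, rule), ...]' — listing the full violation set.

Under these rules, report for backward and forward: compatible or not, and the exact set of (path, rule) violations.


the writer's type comes first in each Shipment pair
backward pass over Shipment, reader schema v2, writer schema v1:
  writer required, Kind -> Kind: reader tier maps from writer tier
  writer required, Address -> Address: reader contact maps from writer contact
  writer required, float32 -> float32: reader rating maps from writer rating
  writer required, bool -> float32: reader primary maps from writer primary
  writer optional, int64 -> int64: reader zip maps from writer zip
  writer required, int32 -> string: reader id maps from writer id
  writer optional, int64 -> int64: reader attempts maps from writer attempts
  writer optional, string -> string: reader contact.phone maps from writer contact.phone
  writer optional, int32 -> int32: reader contact.age maps from writer contact.age
  no writer field matches reader contact.name
  no writer field matches reader contact.enabled
  rule R1 violated at contact.enabled
  rule R1 violated at contact.name
  rule R3 violated at id
  rule R3 violated at primary
  => 4 violation(s): backward is BREAKING for Shipment
forward pass over Shipment, reader schema v1, writer schema v2:
  writer required, Kind -> Kind: reader tier maps from writer tier
  writer required, Address -> Address: reader contact maps from writer contact
  writer required, float32 -> float32: reader rating maps from writer rating
  writer required, float32 -> bool: reader primary maps from writer primary
  writer optional, int64 -> int64: reader zip maps from writer zip
  writer required, string -> int32: reader id maps from writer id
  writer optional, int64 -> int64: reader attempts maps from writer attempts
  writer optional, string -> string: reader contact.phone maps from writer contact.phone
  writer optional, int32 -> int32: reader contact.age maps from writer contact.age
  writer contact.name: unknown to reader
  writer contact.enabled: unknown to reader
  rule R3 violated at id
  rule R3 violated at primary
  => 2 violation(s): forward is BREAKING for Shipment

backward: BREAKING [(contact.enabled, R1), (contact.name, R1), (id, R3), (primary, R3)]; forward: BREAKING [(id, R3), (primary, R3)]


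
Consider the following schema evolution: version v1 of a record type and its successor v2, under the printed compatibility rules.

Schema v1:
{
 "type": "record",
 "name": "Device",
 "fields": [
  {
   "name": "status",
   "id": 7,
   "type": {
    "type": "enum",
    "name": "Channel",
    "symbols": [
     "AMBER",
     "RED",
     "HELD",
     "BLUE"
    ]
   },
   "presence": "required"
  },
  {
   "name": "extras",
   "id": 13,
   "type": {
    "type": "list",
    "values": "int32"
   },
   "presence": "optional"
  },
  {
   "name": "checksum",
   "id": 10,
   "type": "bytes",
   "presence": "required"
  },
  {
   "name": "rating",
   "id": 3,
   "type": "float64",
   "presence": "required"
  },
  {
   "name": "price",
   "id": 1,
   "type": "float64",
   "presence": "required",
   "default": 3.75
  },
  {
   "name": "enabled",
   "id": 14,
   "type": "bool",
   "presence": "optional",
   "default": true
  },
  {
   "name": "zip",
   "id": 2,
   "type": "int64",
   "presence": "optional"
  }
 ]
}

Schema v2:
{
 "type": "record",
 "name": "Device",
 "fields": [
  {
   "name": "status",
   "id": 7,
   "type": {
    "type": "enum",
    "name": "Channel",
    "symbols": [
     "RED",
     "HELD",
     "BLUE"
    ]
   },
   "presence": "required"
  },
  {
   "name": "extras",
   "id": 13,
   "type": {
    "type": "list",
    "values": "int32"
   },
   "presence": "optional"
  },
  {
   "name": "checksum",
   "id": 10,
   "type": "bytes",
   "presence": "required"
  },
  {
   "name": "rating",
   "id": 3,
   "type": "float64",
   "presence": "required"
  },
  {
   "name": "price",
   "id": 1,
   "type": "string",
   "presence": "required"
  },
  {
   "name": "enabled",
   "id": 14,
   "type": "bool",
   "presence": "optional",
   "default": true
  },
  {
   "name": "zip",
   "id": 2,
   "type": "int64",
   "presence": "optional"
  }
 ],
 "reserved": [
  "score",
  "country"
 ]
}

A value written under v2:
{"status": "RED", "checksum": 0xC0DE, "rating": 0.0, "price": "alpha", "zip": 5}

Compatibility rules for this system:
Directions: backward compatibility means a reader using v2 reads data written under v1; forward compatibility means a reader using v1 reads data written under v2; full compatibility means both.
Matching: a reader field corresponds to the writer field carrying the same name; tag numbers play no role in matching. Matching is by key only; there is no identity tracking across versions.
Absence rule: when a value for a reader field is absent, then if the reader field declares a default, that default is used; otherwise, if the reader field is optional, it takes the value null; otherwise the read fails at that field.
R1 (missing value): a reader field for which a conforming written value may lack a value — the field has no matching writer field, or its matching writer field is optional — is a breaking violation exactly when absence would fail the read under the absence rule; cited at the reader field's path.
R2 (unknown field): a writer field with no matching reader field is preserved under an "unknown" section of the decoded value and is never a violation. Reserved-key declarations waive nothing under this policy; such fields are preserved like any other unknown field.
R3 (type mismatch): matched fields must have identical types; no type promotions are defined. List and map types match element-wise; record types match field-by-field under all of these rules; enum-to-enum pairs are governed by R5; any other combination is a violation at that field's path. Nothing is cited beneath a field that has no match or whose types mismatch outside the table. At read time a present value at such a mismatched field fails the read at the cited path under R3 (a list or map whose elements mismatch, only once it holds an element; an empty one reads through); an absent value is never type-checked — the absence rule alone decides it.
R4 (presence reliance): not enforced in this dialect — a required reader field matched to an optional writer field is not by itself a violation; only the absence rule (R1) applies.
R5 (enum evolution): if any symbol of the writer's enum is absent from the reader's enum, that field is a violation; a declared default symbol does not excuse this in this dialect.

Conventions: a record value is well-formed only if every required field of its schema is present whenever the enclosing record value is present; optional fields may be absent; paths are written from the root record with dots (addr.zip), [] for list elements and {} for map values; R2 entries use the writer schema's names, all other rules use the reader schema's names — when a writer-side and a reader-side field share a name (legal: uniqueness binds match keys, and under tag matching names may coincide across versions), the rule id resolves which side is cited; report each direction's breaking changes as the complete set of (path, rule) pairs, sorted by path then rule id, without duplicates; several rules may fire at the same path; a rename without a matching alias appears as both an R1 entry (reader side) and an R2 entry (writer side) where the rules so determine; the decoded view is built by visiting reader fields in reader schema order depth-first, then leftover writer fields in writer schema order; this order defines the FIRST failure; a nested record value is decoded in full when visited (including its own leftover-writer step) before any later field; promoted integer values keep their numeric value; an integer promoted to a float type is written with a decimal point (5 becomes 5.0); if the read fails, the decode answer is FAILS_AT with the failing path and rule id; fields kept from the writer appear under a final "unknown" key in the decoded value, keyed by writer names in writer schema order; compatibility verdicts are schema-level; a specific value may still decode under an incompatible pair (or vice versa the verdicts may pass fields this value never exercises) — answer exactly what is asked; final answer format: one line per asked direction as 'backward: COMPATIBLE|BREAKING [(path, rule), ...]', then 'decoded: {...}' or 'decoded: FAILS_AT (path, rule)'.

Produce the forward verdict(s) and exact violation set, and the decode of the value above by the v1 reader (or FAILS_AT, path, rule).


forward: BREAKING [(price, R3)]; decoded: FAILS_AT (price, R3)

each type pair in Device: writer, then reader
forward analysis of Device with v1 as reader and v2 as writer:
  status <- status (Channel -> Channel, writer required)
  extras <- extras (list<int32> -> list<int32>, writer optional)
  checksum <- checksum (bytes -> bytes, writer required)
  rating <- rating (float64 -> float64, writer required)
  price <- price (string -> float64, writer required)
  enabled <- enabled (bool -> bool, writer optional)
  zip <- zip (int64 -> int64, writer optional)
  R3 fires at price
  => 1 violation(s): forward is BREAKING for Device
decode (reader v1):
  status := "RED"
  extras := null (not supplied -> null)
  checksum := 0xC0DE
  rating := 0.0
  read fails at price under R3
  => FAILS_AT (price, R3)
remaining Device differences; none change what is asked:
  enum Channel (field status in record Device): symbol AMBER removed -> fires only in the backward direction of Device, which is not asked here


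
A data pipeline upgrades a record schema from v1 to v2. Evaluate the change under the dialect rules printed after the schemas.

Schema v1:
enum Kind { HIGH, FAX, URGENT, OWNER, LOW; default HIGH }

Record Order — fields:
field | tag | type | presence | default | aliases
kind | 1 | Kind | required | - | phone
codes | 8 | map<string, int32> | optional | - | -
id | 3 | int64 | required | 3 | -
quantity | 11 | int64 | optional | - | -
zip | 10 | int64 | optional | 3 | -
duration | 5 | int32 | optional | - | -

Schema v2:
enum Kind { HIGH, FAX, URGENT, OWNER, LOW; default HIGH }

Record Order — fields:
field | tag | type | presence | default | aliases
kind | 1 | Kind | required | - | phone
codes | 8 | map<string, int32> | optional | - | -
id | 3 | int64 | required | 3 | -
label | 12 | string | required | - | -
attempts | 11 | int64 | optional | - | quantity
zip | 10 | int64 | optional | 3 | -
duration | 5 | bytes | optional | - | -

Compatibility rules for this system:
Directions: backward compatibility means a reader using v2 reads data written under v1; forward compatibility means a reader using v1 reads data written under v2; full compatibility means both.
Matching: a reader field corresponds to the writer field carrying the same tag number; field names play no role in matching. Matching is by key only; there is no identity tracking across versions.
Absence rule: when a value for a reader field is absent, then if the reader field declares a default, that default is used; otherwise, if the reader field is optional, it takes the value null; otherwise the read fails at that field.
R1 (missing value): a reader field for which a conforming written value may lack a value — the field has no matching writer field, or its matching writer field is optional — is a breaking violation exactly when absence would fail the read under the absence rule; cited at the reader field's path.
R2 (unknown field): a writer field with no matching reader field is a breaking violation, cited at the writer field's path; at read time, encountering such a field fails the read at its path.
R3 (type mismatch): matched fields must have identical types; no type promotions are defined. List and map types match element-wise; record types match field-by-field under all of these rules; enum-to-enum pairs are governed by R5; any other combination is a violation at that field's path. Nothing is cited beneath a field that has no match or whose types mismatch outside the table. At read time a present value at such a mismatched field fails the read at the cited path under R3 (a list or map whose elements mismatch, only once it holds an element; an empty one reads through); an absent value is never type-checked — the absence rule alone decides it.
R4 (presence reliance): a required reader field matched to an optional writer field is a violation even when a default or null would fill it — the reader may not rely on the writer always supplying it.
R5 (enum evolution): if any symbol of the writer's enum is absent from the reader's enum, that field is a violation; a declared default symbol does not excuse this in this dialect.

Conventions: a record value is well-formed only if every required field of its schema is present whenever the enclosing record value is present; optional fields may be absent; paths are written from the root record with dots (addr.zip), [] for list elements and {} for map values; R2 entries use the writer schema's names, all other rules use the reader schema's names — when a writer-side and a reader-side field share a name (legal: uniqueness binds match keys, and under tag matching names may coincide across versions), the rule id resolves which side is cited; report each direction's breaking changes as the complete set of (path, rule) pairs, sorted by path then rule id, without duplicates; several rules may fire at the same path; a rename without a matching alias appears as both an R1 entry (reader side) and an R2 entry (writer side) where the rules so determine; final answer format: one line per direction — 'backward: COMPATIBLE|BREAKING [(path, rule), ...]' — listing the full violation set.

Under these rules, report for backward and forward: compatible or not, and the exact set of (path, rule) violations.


backward: BREAKING [(duration, R3), (label, R1)]; forward: BREAKING [(duration, R3), (label, R2)]

each type pair in Order: writer, then reader
backward on Order — v2 reading data written by v1:
  Kind -> Kind, writer required: kind aligns to kind
  map<string, int32> -> map<string, int32>, writer optional: codes aligns to codes
  int64 -> int64, writer required: id aligns to id
  label: no writer-side match
  int64 -> int64, writer optional: attempts aligns to quantity
  int64 -> int64, writer optional: zip aligns to zip
  int32 -> bytes, writer optional: duration aligns to duration
  violation R3 at duration
  violation R1 at label
  => backward verdict for Order: BREAKING, 2 violation(s)
forward on Order — v1 reading data written by v2:
  Kind -> Kind, writer required: kind aligns to kind
  map<string, int32> -> map<string, int32>, writer optional: codes aligns to codes
  int64 -> int64, writer required: id aligns to id
  int64 -> int64, writer optional: quantity aligns to attempts
  int64 -> int64, writer optional: zip aligns to zip
  bytes -> int32, writer optional: duration aligns to duration
  leftover writer field: label
  violation R3 at duration
  violation R2 at label
  => forward verdict for Order: BREAKING, 2 violation(s)


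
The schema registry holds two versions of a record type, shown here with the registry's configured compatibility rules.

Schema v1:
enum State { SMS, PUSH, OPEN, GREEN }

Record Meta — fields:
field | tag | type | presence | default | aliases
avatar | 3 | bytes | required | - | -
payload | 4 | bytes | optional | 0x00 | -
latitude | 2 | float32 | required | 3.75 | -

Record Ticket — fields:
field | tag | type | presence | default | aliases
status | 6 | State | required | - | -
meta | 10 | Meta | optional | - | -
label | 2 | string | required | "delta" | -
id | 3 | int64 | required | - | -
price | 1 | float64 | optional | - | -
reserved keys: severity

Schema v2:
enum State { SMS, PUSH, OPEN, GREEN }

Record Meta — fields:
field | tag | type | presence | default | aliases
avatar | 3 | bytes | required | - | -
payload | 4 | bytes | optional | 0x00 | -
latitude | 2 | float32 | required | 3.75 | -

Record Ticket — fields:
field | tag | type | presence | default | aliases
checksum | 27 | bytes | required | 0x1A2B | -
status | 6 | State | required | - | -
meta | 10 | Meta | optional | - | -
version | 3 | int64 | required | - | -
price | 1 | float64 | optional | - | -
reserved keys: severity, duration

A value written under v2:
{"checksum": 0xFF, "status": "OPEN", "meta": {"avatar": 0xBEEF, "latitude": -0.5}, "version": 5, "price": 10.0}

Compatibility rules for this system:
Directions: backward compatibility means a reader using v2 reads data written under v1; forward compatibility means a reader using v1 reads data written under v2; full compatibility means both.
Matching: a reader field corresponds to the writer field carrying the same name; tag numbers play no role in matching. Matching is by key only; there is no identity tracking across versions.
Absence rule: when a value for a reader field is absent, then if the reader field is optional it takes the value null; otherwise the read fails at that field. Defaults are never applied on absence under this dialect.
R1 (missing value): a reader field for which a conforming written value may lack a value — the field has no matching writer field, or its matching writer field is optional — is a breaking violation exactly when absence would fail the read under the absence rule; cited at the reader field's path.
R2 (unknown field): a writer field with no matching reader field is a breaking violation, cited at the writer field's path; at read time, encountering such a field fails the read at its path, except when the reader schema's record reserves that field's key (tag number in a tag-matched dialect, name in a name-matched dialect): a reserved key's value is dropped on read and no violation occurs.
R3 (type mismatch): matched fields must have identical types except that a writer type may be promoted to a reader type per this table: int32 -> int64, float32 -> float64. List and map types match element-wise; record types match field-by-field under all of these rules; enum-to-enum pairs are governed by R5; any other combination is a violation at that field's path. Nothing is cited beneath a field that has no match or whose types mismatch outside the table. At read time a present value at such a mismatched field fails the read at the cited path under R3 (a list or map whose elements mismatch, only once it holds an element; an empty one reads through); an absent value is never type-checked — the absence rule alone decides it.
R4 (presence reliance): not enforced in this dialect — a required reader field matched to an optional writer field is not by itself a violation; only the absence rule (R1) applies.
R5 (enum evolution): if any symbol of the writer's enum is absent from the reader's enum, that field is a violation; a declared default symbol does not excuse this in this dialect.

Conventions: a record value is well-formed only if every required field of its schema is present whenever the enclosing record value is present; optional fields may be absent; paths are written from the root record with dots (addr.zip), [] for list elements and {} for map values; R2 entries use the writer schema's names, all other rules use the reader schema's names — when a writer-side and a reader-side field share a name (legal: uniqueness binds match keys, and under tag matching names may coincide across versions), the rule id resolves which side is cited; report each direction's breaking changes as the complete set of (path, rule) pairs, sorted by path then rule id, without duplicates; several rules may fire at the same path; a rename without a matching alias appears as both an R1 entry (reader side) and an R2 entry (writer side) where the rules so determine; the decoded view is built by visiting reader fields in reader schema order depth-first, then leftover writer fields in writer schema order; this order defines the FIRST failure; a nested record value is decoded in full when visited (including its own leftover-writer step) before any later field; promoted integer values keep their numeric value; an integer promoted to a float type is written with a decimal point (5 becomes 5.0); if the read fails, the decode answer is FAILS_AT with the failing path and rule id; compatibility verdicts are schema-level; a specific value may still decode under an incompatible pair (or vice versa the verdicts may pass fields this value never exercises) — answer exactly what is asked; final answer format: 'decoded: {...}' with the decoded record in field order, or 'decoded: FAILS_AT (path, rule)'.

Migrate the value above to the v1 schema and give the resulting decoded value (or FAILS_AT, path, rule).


decoded: FAILS_AT (label, R1)

the writer's type comes first in each Ticket pair
migrating the Ticket value to v1:
  status := "OPEN"
  meta.avatar := 0xBEEF
  meta.payload := null (not supplied -> null)
  meta.latitude := -0.5
  read fails at label under R1 (no fill)
  => FAILS_AT (label, R1)
ruling out the remaining Ticket differences:
  renamed field id to version in record Ticket -> schema-level compatibility only; this Ticket value's decode is unchanged
  added field checksum to record Ticket: required bytes, tag 27, default 0x1A2B (in v2 it sits immediately before status) -> schema-level compatibility only; this Ticket value's decode is unchanged


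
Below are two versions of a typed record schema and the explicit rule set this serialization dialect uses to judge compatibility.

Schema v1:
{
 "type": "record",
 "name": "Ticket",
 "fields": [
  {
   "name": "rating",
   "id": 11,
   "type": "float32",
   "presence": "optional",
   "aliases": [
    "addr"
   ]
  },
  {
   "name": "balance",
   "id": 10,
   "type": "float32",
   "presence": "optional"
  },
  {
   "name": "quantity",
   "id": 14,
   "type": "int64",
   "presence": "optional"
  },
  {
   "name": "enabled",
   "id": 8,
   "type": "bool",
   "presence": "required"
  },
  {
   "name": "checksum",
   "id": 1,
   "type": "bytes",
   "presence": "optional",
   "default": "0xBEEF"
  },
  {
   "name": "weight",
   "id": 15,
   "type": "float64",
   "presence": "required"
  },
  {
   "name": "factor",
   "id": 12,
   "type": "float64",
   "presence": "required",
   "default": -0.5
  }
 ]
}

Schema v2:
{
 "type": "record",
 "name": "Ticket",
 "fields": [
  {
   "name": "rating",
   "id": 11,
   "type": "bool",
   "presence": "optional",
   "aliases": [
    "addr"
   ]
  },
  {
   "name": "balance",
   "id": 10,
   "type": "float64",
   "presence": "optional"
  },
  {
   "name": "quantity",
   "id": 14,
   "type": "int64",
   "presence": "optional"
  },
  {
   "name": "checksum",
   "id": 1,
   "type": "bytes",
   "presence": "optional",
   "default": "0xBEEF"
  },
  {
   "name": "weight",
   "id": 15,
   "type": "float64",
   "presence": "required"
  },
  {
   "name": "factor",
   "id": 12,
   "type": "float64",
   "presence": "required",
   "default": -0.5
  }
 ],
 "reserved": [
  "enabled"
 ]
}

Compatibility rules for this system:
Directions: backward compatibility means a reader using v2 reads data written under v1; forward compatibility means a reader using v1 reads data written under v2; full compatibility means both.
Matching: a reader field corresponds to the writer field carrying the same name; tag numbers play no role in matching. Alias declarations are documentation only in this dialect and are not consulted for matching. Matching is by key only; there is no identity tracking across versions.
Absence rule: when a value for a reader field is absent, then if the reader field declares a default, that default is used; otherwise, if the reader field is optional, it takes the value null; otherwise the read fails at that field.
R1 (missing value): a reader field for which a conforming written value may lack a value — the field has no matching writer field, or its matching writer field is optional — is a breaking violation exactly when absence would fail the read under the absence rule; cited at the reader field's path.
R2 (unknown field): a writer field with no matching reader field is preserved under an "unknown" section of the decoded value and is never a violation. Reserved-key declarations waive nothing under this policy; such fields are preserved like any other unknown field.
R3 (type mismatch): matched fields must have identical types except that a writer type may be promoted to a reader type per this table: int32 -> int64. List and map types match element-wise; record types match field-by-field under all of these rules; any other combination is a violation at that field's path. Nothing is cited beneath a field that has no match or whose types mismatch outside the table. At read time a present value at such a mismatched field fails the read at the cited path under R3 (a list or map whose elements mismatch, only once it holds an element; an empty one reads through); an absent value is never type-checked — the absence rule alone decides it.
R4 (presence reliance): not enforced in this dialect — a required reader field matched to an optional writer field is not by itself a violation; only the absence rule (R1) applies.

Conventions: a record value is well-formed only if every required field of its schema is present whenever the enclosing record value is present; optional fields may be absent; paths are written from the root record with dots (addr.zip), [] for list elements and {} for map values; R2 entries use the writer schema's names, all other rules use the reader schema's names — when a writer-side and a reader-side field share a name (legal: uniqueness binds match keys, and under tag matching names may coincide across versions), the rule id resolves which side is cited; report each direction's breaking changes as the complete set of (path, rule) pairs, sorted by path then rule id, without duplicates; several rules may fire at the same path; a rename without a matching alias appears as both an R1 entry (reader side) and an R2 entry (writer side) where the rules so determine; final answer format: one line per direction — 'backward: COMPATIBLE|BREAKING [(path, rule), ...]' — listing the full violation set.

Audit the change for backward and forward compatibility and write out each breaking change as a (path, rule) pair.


in Ticket below, arrows point writer -> reader
backward pass over Ticket, reader schema v2, writer schema v1:
  writer optional, float32 -> bool: reader rating maps from writer rating
  writer optional, float32 -> float64: reader balance maps from writer balance
  writer optional, int64 -> int64: reader quantity maps from writer quantity
  writer optional, bytes -> bytes: reader checksum maps from writer checksum
  writer required, float64 -> float64: reader weight maps from writer weight
  writer required, float64 -> float64: reader factor maps from writer factor
  leftover writer field: enabled
  R3 fires at balance
  R3 fires at rating
  => backward: BREAKING (2)
forward pass over Ticket, reader schema v1, writer schema v2:
  writer optional, bool -> float32: reader rating maps from writer rating
  writer optional, float64 -> float32: reader balance maps from writer balance
  writer optional, int64 -> int64: reader quantity maps from writer quantity
  no writer field matches reader enabled
  writer optional, bytes -> bytes: reader checksum maps from writer checksum
  writer required, float64 -> float64: reader weight maps from writer weight
  writer required, float64 -> float64: reader factor maps from writer factor
  R3 fires at balance
  R1 fires at enabled
  R3 fires at rating
  => forward: BREAKING (3)

backward: BREAKING [(balance, R3), (rating, R3)]; forward: BREAKING [(balance, R3), (enabled, R1), (rating, R3)]


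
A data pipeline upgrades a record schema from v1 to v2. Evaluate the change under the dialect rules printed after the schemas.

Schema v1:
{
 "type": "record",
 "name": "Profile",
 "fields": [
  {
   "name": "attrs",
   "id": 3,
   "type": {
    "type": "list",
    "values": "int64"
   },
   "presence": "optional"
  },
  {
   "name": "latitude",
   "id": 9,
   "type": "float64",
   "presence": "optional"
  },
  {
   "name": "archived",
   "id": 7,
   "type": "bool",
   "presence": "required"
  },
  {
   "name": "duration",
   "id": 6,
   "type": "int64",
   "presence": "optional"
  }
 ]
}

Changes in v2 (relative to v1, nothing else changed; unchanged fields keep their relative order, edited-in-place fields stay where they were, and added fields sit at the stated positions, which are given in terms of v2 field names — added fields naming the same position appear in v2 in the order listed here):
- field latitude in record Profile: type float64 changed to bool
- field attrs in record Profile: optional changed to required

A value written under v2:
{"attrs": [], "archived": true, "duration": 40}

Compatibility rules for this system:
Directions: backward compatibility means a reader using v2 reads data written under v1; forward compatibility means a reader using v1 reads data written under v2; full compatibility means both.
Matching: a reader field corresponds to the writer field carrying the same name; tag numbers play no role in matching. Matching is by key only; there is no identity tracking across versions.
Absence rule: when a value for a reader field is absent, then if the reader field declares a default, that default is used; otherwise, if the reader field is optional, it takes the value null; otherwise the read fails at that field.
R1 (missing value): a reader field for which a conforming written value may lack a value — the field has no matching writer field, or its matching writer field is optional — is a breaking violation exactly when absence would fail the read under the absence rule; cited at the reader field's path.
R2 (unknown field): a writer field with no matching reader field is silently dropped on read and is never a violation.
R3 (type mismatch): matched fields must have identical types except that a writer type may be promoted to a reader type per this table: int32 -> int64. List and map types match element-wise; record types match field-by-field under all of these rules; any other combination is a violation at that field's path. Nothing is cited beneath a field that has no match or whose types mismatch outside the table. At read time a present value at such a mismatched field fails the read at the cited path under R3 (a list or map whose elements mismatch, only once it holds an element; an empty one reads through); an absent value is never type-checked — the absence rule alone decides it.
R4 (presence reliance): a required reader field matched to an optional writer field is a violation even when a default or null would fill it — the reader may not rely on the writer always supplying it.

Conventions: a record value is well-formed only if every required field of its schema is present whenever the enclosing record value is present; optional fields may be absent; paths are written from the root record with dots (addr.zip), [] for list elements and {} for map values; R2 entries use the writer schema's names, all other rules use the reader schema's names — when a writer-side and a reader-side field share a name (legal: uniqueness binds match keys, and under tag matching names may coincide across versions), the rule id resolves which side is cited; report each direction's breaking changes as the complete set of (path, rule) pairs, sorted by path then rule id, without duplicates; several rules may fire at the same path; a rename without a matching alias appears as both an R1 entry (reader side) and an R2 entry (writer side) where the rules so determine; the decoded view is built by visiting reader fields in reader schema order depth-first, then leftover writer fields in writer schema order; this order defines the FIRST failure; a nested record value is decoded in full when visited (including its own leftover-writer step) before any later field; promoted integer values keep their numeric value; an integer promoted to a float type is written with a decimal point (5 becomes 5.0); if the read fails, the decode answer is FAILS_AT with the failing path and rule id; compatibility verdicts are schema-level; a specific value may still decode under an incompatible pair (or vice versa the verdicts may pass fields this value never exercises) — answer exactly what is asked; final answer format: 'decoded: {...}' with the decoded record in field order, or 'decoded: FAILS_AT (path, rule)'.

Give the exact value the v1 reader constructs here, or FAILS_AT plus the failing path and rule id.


decoded: {"attrs": [], "latitude": null, "archived": true, "duration": 40}

arrows below run writer -> reader for Profile
decode (reader v1):
  attrs := []
  latitude := null (absent, optional -> null)
  archived := true
  duration := 40
  => decoded: {"attrs": [], "latitude": null, "archived": true, "duration": 40}
diffs on Profile not affecting the asked answer:
  field latitude in record Profile: type float64 changed to bool -> affects the rule determinations only; this particular Profile value decodes identically
  field attrs in record Profile: optional changed to required -> affects the rule determinations only; this particular Profile value decodes identically
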